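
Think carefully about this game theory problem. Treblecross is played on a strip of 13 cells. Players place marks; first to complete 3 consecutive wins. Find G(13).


Treblecross: place X on empty cells; 3-in-a-row wins.
Playing within two cells of an existing X lets the opponent win at once, so sensible play treats the cells i-2..i+2 around each X as dead. The player left with no safe cell loses, so this is a normal-play take-away game on strips of safe cells.
Placing X at cell i (0-indexed) of a strip of k safe cells leaves independent strips of sizes max(0, i-2) and max(0, k-i-3). Hence G(k) = mex{ G(max(0,i-2)) XOR G(max(0,k-i-3)) : 0 <= i < k }, with G(0) = 0.
G(1): splits (0,0):0^0=0 -> mex({0}) = 1
G(2): splits (0,0):0^0=0 -> mex({0}) = 1
G(3): splits (0,0):0^0=0 -> mex({0}) = 1
G(4): splits (0,1):0^1=1 (0,0):0^0=0 -> mex({0, 1}) = 2
G(5): splits (0,2):0^1=1 (0,1):0^1=1 (0,0):0^0=0 -> mex({0, 1}) = 2
G(6) = mex({1}) = 0
G(7) = mex({0, 1, 2}) = 3
G(8) = mex({0, 1, 2}) = 3
G(9) = mex({0, 2}) = 1
G(10) = mex({0, 2, 3}) = 1
G(11) = mex({0, 3}) = 1
G(12) = mex({1, 3}) = 0
G(13) = mex({0, 1, 2, 3}) = 4
Therefore G(13) = 4.

4


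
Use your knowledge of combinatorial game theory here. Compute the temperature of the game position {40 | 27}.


The game is {40 | 27}, a switch {a | b} with numbers a > b.
Cooling {a | b} by t gives {a - t | b + t}, which stops being hot when a - t = b + t, i.e. at t = (a - b)/2. So the temperature of a switch is (a - b)/2.
Temperature = (Left option - Right option) / 2
= (40 - (27)) / 2
= 13 / 2
= 13/2

13/2


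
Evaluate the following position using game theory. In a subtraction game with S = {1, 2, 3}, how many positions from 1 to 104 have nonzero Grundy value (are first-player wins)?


Subtraction set S = {1, 2, 3}, so G(n) = n mod 4.
G(n) = 0 when n is a multiple of 4.
Multiples of 4 in [1, 104]: 26
N-positions (nonzero Grundy) = 104 - 26 = 78

78


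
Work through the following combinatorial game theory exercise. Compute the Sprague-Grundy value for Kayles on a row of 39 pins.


Kayles: a move removes 1 or 2 adjacent pins from a contiguous row.
Removing pins from a row of k leaves two independent rows (a, b) with a + b = k - 1 (one pin) or a + b = k - 2 (two pins); an end removal gives a = 0.
By Sprague-Grundy, G(k) = mex{ G(a) XOR G(b) } over all these splits. G(0) = 0.
G(1): splits (0,0):0^0=0 -> mex({0}) = 1
G(2): splits (0,1):0^1=1 (0,0):0^0=0 -> mex({0, 1}) = 2
G(3): splits (0,2):0^2=2 (1,1):1^1=0 (0,1):0^1=1 -> mex({0, 1, 2}) = 3
G(4): splits (0,3):0^3=3 (1,2):1^2=3 (0,2):0^2=2 (1,1):1^1=0 -> mex({0, 2, 3}) = 1
G(5): splits (0,4):0^1=1 (1,3):1^3=2 (2,2):2^2=0 (0,3):0^3=3 (1,2):1^2=3 -> mex({0, 1, 2, 3}) = 4
G(6) = mex({0, 1, 2, 4}) = 3
G(7) = mex({0, 1, 3, 4, 5}) = 2
G(8) = mex({0, 2, 3, 5, 6}) = 1
G(9) = mex({0, 1, 2, 3, 6, 7}) = 4
G(10) = mex({0, 1, 3, 4, 5, 7}) = 2
G(11) = mex({0, 1, 2, 3, 4, 5}) = 6
G(12) = mex({0, 1, 2, 3, 5, 6, 7}) = 4
G(13) = mex({0, 2, 3, 4, 6, 7}) = 1
G(14) = mex({0, 1, 4, 5, 6, 7}) = 2
G(15) = mex({0, 1, 2, 3, 4, 5, 6}) = 7
G(16) = mex({0, 2, 3, 5, 6, 7}) = 1
G(17) = mex({0, 1, 2, 3, 5, 6, 7}) = 4
G(18) = mex({0, 1, 2, 4, 5, 6}) = 3
G(19) = mex({0, 1, 3, 4, 5, 7}) = 2
G(20) = mex({0, 2, 3, 4, 5, 6, 7}) = 1
G(21) = mex({0, 1, 2, 3, 5, 6, 7}) = 4
G(22) = mex({0, 1, 2, 3, 4, 5, 7}) = 6
G(23) = mex({0, 1, 2, 3, 4, 5, 6}) = 7
G(24) = mex({0, 1, 2, 3, 5, 6, 7}) = 4
G(25) = mex({0, 2, 3, 4, 6, 7}) = 1
G(26) = mex({0, 1, 3, 4, 5, 6, 7}) = 2
G(27) = mex({0, 1, 2, 3, 4, 5, 6, 7}) = 8
G(28) = mex({0, 1, 2, 3, 4, 6, 7, 8}) = 5
G(29) = mex({0, 1, 2, 3, 5, 6, 7, 8, 9}) = 4
G(30) = mex({0, 1, 2, 3, 4, 5, 6, 9, 10}) = 7
G(31) = mex({0, 1, 3, 4, 5, 7, 10, 11}) = 2
G(32) = mex({0, 2, 3, 4, 5, 6, 7, 9, 11}) = 1
G(33) = mex({0, 1, 2, 3, 4, 5, 6, 7, 9, 12}) = 8
G(34) = mex({0, 1, 2, 3, 4, 5, 7, 8, 11, 12}) = 6
G(35) = mex({0, 1, 2, 3, 4, 5, 6, 8, 9, 10, 11}) = 7
G(36) = mex({0, 1, 2, 3, 5, 6, 7, 9, 10}) = 4
G(37) = mex({0, 2, 3, 4, 6, 7, 9, 10, 11, 12}) = 1
G(38) = mex({0, 1, 3, 4, 5, 6, 7, 9, 10, 11, 12}) = 2
G(39) = mex({0, 1, 2, 4, 5, 6, 7, 9, 10, 12, 14}) = 3
Therefore G(39) = 3.

3


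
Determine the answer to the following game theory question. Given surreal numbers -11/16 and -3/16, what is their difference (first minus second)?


x = -11/16, y = -3/16
Converting to common denominator: 16
x = -11/16, y = -3/16
x - y = -11/16 - -3/16 = -1/2

-1/2


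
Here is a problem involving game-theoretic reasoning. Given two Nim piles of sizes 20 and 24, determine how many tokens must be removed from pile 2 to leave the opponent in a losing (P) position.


Piles: 20 and 24
Current XOR: 20 XOR 24 = 12 (non-zero, so this is an N-position).
To make the XOR zero, we need to find a move that balances the piles.
For pile 2 (size 24): target = 24 XOR 12 = 20
We reduce pile 2 from 24 to 20.
Tokens removed: 24 - 20 = 4
Verification: 20 XOR 20 = 0

4


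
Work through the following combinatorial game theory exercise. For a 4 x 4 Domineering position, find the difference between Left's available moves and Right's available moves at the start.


Board is 4 x 4 (rows x cols).
Left (vertical) placements: (rows-1) * cols = 3 * 4 = 12
Right (horizontal) placements: rows * (cols-1) = 4 * 3 = 12
Advantage = Left - Right = 12 - 12 = 0

0


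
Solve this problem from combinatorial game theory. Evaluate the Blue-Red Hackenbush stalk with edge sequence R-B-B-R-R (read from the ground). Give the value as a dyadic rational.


Edges (from ground): R-B-B-R-R
By Berlekamp's sign-expansion rule, a Blue-Red Hackenbush stalk has the value of the surreal number whose sign sequence is the edge sequence with B -> + and R -> -.
Sign sequence: -++--
Trace the sign expansion in the surreal number tree, starting from 0:
Edge 1: R (sign -) -> bounds (-inf, 0), value = -1
Edge 2: B (sign +) -> bounds (-1, 0), value = -1/2
Edge 3: B (sign +) -> bounds (-1/2, 0), value = -1/4
Edge 4: R (sign -) -> bounds (-1/2, -1/4), value = -3/8
Edge 5: R (sign -) -> bounds (-1/2, -3/8), value = -7/16
Game value = -7/16

-7/16


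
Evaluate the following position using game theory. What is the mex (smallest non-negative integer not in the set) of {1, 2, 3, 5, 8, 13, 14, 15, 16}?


Set = {1, 2, 3, 5, 8, 13, 14, 15, 16}
0 is NOT in the set. This is the mex.
mex = 0

0


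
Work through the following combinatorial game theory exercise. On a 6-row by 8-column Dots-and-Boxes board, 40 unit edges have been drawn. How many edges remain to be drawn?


Grid: 6 x 8 boxes, i.e. 7 rows and 9 columns of dots.
Horizontal edges: (rows + 1) * cols = 7 * 8 = 56
Vertical edges: rows * (cols + 1) = 6 * 9 = 54
Total edges: 56 + 54 = 110
Edges drawn: 40
Remaining: 110 - 40 = 70

70


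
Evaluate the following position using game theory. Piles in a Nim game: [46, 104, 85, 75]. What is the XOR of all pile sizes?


We need the XOR (exclusive or) of all pile sizes.
After XOR-ing pile 1 (size 46): 0 XOR 46 = 46
After XOR-ing pile 2 (size 104): 46 XOR 104 = 70
After XOR-ing pile 3 (size 85): 70 XOR 85 = 19
After XOR-ing pile 4 (size 75): 19 XOR 75 = 88
The Nim-value of this position is 88.

88


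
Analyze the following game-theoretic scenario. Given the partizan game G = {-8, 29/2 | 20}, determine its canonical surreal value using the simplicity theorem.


Left options: {-8, 29/2}, max = 29/2
Right options: {20}, min = 20
All options are numbers and max(Left) < min(Right), so by the simplicity theorem the value is the simplest (earliest-born) number strictly between 29/2 and 20.
Integers 15 through 19 all lie strictly between 29/2 and 20.
Among integers, the simplest (lowest birthday = smallest |n|; 0 is born on day 0, +-n on day n) is 15.
No non-integer in the interval can be simpler: if x is a non-integer in the interval, then floor(x) or ceil(x) also lies in the interval (the interval contains an integer), and both are proper prefixes of x's sign expansion, i.e. born earlier. So the game value is 15.
Game value = 15

15


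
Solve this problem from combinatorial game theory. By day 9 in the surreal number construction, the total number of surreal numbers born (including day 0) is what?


Day 0: {|} = 0 is born. Count = 1.
Day n: the number of surreal numbers born by day n is 2^(n+1) - 1.
By day 0: 2^1 - 1 = 1
By day 1: 2^2 - 1 = 3
By day 2: 2^3 - 1 = 7
By day 3: 2^4 - 1 = 15
By day 4: 2^5 - 1 = 31
By day 5: 2^6 - 1 = 63
By day 6: 2^7 - 1 = 127
By day 7: 2^8 - 1 = 255
By day 8: 2^9 - 1 = 511
By day 9: 2^10 - 1 = 1023
By day 9: 1023 surreal numbers.

1023


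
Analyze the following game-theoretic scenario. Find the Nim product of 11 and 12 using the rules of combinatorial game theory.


Nim multiplication is bilinear over XOR: (u XOR v) * w = (u*w) XOR (v*w).
So we split each operand into its bit components and XOR the pairwise Nim products.
11 = 1 + 2 + 8 (as XOR of powers of 2).
12 = 4 + 8 (as XOR of powers of 2).
Using the standard Nim-product table on single bits:
  2*2 = 3,   2*4 = 8,   2*8 = 12,
  4*4 = 6,   4*8 = 11,  8*8 = 13,
and  1*x = x (identity), k*l = l*k (commutative).
Pairwise Nim products:
  1 * 4 = 4
  1 * 8 = 8
  2 * 4 = 8
  2 * 8 = 12
  8 * 4 = 11
  8 * 8 = 13
XOR them: 4 XOR 8 XOR 8 XOR 12 XOR 11 XOR 13 = 14.
Result: 11 * 12 = 14 (in Nim).

14


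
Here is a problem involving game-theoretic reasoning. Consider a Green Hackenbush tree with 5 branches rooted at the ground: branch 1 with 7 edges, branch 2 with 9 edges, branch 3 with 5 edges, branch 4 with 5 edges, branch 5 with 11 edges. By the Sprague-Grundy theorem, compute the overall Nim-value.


The tree has 5 branches from the ground vertex.
In Green Hackenbush, the Nim-value of a simple path of length k is k.
Branch 1: length 7, Nim-value = 7
Branch 2: length 9, Nim-value = 9
Branch 3: length 5, Nim-value = 5
Branch 4: length 5, Nim-value = 5
Branch 5: length 11, Nim-value = 11
Total Nim-value = XOR of all branch values:
0 XOR 7 = 7
7 XOR 9 = 14
14 XOR 5 = 11
11 XOR 5 = 14
14 XOR 11 = 5
Nim-value of the tree = 5

5


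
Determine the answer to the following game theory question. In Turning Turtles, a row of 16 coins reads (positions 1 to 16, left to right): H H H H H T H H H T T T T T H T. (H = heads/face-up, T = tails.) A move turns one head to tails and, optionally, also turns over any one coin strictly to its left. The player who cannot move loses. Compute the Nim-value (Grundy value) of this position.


Coins: H H H H H T H H H T T T T T H T
Key fact: a single head at position k behaves exactly like a Nim heap of size k (turning it to T and optionally flipping a coin at j < k corresponds to moving the heap from k to j, or to 0), and heads combine as a disjunctive sum (two heads at the same place would cancel, matching j XOR j = 0). So the Nim-value is the XOR of the 1-indexed positions of the heads.
Face-up positions (1-indexed): [1, 2, 3, 4, 5, 7, 8, 9, 15]
XOR 0 with 1: 0 XOR 1 = 1
XOR 1 with 2: 1 XOR 2 = 3
XOR 3 with 3: 3 XOR 3 = 0
XOR 0 with 4: 0 XOR 4 = 4
XOR 4 with 5: 4 XOR 5 = 1
XOR 1 with 7: 1 XOR 7 = 6
XOR 6 with 8: 6 XOR 8 = 14
XOR 14 with 9: 14 XOR 9 = 7
XOR 7 with 15: 7 XOR 15 = 8
Nim-value = 8

8


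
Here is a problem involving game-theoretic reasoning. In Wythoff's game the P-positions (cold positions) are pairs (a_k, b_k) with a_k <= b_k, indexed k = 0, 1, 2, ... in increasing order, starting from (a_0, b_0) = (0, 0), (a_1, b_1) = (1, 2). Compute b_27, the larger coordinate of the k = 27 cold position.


By Wythoff's theorem, a_k = floor(k * phi) and b_k = floor(k * phi^2) = a_k + k, where phi = (1 + sqrt(5))/2 is the golden ratio.
phi = (1 + sqrt(5))/2 = 1.618034
phi^2 = phi + 1 = 2.618034
k = 27
k * phi^2 = 27 * 2.618034 = 70.686918
b_27 = floor(k * phi^2) = 70 (check: a_27 + k = 43 + 27 = 70)

70


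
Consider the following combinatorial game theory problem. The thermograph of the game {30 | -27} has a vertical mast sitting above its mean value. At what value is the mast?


Game = {30 | -27}, a switch {a | b} with numbers a > b.
Its thermograph has left wall a - t and right wall b + t, which meet at t = (a - b)/2, where both equal (a + b)/2. So the mast (mean value) is at (a + b)/2.
Mean = (30 + (-27))/2 = 3/2 = 3/2

3/2


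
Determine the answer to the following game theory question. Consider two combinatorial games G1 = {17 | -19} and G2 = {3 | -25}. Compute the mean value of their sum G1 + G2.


G1 = {17 | -19}, G2 = {3 | -25}
Each is a switch {a | b} with numbers a > b; its mean value is (a + b)/2, and mean value is additive over game sums: m(G1 + G2) = m(G1) + m(G2).
Mean of G1 = (17 + (-19))/2 = -2/2 = -1
Mean of G2 = (3 + (-25))/2 = -22/2 = -11
Mean of G1 + G2 = -1 + -11 = -12

-12


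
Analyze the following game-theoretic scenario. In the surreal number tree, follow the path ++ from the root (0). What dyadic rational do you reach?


Sign expansion: ++
Rule: track bounds (lo, hi), initially (-inf, +inf). On '+', the current value becomes lo and we move to the simplest number in (value, hi): value + 1 if hi = +inf, otherwise the midpoint (value + hi)/2. On '-', the current value becomes hi and we move to value - 1 if lo = -inf, otherwise the midpoint (lo + value)/2.
Start at 0.
Step 1: sign = +, move right. Bounds: (0, +inf). Value = 1
Step 2: sign = +, move right. Bounds: (1, +inf). Value = 2
The surreal number with sign expansion ++ is 2.

2


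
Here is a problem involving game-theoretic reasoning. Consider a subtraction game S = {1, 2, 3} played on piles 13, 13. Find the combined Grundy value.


Subtraction set: {1, 2, 3}
For this subtraction set, G(n) = n mod 4 (period = max + 1 = 4).
Pile 1 (size 13): G(13) = 13 mod 4 = 1
Pile 2 (size 13): G(13) = 13 mod 4 = 1
Total Grundy value = XOR of all: 1 XOR 1 = 0

0


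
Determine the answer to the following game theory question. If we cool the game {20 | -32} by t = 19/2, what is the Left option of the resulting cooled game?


Original game: {20 | -32} (a switch {a | b} with a > b).
Cooling by t (for t below the temperature (a - b)/2 = 26) taxes each move by t: {a | b} cooled by t is {a - t | b + t}.
Cooling amount: t = 19/2
Cooled Left option: 20 - 19/2 = 21/2
Cooled Right option: -32 + 19/2 = -45/2
Cooled game: {21/2 | -45/2}
Left option = 21/2

21/2


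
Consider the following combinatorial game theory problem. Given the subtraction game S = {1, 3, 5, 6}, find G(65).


The subtraction set is S = {1, 3, 5, 6}.
G(k) = mex{ G(k - s) : s in S, s <= k }. We compute iteratively: G(0) = 0.
G(1) = mex({0}) = 1
G(2) = mex({1}) = 0
G(3) = mex({0}) = 1
G(4) = mex({1}) = 0
G(5) = mex({0}) = 1
G(6) = mex({0, 1}) = 2
G(7) = mex({0, 1, 2}) = 3
G(8) = mex({0, 1, 3}) = 2
G(9) = mex({0, 1, 2}) = 3
G(10) = mex({0, 1, 3}) = 2
G(11) = mex({1, 2}) = 0
G(12) = mex({0, 2, 3}) = 1
G(13) = mex({1, 2, 3}) = 0
G(14) = mex({0, 2, 3}) = 1
G(15) = mex({1, 2, 3}) = 0
G(16) = mex({0, 2}) = 1
Observe that G(11)..G(16) = 0, 1, 0, 1, 0, 1 repeats G(0)..G(5) = 0, 1, 0, 1, 0, 1.
For k >= max(S) = 6, G(k) is determined by the previous 6 values G(k-6)..G(k-1); a window of 6 consecutive values has recurred shifted by 11, so by induction G(k + 11) = G(k) for all k >= 0: the sequence is periodic from the start with period 11.
One period: G(0..10) = 0, 1, 0, 1, 0, 1, 2, 3, 2, 3, 2.
65 mod 11 = 10, so G(65) = G(10) = 2.

2


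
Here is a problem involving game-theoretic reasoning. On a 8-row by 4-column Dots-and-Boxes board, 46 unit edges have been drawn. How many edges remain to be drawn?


Grid: 8 x 4 boxes, i.e. 9 rows and 5 columns of dots.
Horizontal edges: (rows + 1) * cols = 9 * 4 = 36
Vertical edges: rows * (cols + 1) = 8 * 5 = 40
Total edges: 36 + 40 = 76
Edges drawn: 46
Remaining: 76 - 46 = 30

30


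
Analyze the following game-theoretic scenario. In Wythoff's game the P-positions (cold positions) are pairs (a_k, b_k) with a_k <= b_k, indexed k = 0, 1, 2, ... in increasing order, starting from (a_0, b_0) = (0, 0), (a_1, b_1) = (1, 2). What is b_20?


By Wythoff's theorem, a_k = floor(k * phi) and b_k = floor(k * phi^2) = a_k + k, where phi = (1 + sqrt(5))/2 is the golden ratio.
phi = (1 + sqrt(5))/2 = 1.618034
phi^2 = phi + 1 = 2.618034
k = 20
k * phi^2 = 20 * 2.618034 = 52.360680
b_20 = floor(k * phi^2) = 52 (check: a_20 + k = 32 + 20 = 52)

52


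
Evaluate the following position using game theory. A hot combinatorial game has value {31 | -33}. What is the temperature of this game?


The game is {31 | -33}, a switch {a | b} with numbers a > b.
Cooling {a | b} by t gives {a - t | b + t}, which stops being hot when a - t = b + t, i.e. at t = (a - b)/2. So the temperature of a switch is (a - b)/2.
Temperature = (Left option - Right option) / 2
= (31 - (-33)) / 2
= 64 / 2
= 32

32


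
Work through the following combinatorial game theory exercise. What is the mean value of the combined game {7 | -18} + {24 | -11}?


G1 = {7 | -18}, G2 = {24 | -11}
Each is a switch {a | b} with numbers a > b; its mean value is (a + b)/2, and mean value is additive over game sums: m(G1 + G2) = m(G1) + m(G2).
Mean of G1 = (7 + (-18))/2 = -11/2 = -11/2
Mean of G2 = (24 + (-11))/2 = 13/2 = 13/2
Mean of G1 + G2 = -11/2 + 13/2 = 1

1


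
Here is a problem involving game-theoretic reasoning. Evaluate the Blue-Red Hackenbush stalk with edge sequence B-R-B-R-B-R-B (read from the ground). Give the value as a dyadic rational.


Edges (from ground): B-R-B-R-B-R-B
By Berlekamp's sign-expansion rule, a Blue-Red Hackenbush stalk has the value of the surreal number whose sign sequence is the edge sequence with B -> + and R -> -.
Sign sequence: +-+-+-+
Trace the sign expansion in the surreal number tree, starting from 0:
Edge 1: B (sign +) -> bounds (0, +inf), value = 1
Edge 2: R (sign -) -> bounds (0, 1), value = 1/2
Edge 3: B (sign +) -> bounds (1/2, 1), value = 3/4
Edge 4: R (sign -) -> bounds (1/2, 3/4), value = 5/8
Edge 5: B (sign +) -> bounds (5/8, 3/4), value = 11/16
Edge 6: R (sign -) -> bounds (5/8, 11/16), value = 21/32
Edge 7: B (sign +) -> bounds (21/32, 11/16), value = 43/64
Game value = 43/64

43/64


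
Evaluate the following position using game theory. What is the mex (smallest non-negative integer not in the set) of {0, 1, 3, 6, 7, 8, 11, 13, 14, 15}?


Set = {0, 1, 3, 6, 7, 8, 11, 13, 14, 15}
0 is in the set.
1 is in the set.
2 is NOT in the set. This is the mex.
mex = 2

2


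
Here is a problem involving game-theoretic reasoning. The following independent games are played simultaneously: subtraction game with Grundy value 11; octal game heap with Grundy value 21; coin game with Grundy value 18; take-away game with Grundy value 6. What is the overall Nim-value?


By the Sprague-Grundy theorem, the Grundy value of a sum of games is the XOR of individual Grundy values.
subtraction game: Grundy value = 11. Running XOR: 0 XOR 11 = 11
octal game heap: Grundy value = 21. Running XOR: 11 XOR 21 = 30
coin game: Grundy value = 18. Running XOR: 30 XOR 18 = 12
take-away game: Grundy value = 6. Running XOR: 12 XOR 6 = 10
The combined Grundy value is 10.

10


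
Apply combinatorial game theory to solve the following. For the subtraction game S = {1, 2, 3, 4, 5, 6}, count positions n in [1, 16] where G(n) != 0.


Subtraction set S = {1, 2, 3, 4, 5, 6}, so G(n) = n mod 7.
G(n) = 0 when n is a multiple of 7.
Multiples of 7 in [1, 16]: 2
N-positions (nonzero Grundy) = 16 - 2 = 14

14


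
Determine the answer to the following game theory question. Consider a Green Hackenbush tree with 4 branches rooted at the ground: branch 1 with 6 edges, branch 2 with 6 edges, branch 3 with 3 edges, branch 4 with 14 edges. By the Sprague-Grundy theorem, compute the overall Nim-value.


The tree has 4 branches from the ground vertex.
In Green Hackenbush, the Nim-value of a simple path of length k is k.
Branch 1: length 6, Nim-value = 6
Branch 2: length 6, Nim-value = 6
Branch 3: length 3, Nim-value = 3
Branch 4: length 14, Nim-value = 14
Total Nim-value = XOR of all branch values:
0 XOR 6 = 6
6 XOR 6 = 0
0 XOR 3 = 3
3 XOR 14 = 13
Nim-value of the tree = 13

13


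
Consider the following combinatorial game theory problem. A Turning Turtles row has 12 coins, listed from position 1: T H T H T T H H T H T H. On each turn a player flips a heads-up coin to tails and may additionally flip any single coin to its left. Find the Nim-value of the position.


Coins: T H T H T T H H T H T H
Key fact: a single head at position k behaves exactly like a Nim heap of size k (turning it to T and optionally flipping a coin at j < k corresponds to moving the heap from k to j, or to 0), and heads combine as a disjunctive sum (two heads at the same place would cancel, matching j XOR j = 0). So the Nim-value is the XOR of the 1-indexed positions of the heads.
Face-up positions (1-indexed): [2, 4, 7, 8, 10, 12]
XOR 0 with 2: 0 XOR 2 = 2
XOR 2 with 4: 2 XOR 4 = 6
XOR 6 with 7: 6 XOR 7 = 1
XOR 1 with 8: 1 XOR 8 = 9
XOR 9 with 10: 9 XOR 10 = 3
XOR 3 with 12: 3 XOR 12 = 15
Nim-value = 15

15


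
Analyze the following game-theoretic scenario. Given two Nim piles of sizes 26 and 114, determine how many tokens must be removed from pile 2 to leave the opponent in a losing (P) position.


Piles: 26 and 114
Current XOR: 26 XOR 114 = 104 (non-zero, so this is an N-position).
To make the XOR zero, we need to find a move that balances the piles.
For pile 2 (size 114): target = 114 XOR 104 = 26
We reduce pile 2 from 114 to 26.
Tokens removed: 114 - 26 = 88
Verification: 26 XOR 26 = 0

88


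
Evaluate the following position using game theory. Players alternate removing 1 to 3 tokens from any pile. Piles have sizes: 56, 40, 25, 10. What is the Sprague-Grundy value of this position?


Subtraction set: {1, 2, 3}
For this subtraction set, G(n) = n mod 4 (period = max + 1 = 4).
Pile 1 (size 56): G(56) = 56 mod 4 = 0
Pile 2 (size 40): G(40) = 40 mod 4 = 0
Pile 3 (size 25): G(25) = 25 mod 4 = 1
Pile 4 (size 10): G(10) = 10 mod 4 = 2
Total Grundy value = XOR of all: 0 XOR 0 XOR 1 XOR 2 = 3

3


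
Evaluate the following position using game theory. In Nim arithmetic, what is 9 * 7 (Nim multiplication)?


Nim multiplication is bilinear over XOR: (u XOR v) * w = (u*w) XOR (v*w).
So we split each operand into its bit components and XOR the pairwise Nim products.
9 = 1 + 8 (as XOR of powers of 2).
7 = 1 + 2 + 4 (as XOR of powers of 2).
Using the standard Nim-product table on single bits:
  2*2 = 3,   2*4 = 8,   2*8 = 12,
  4*4 = 6,   4*8 = 11,  8*8 = 13,
and  1*x = x (identity), k*l = l*k (commutative).
Pairwise Nim products:
  1 * 1 = 1
  1 * 2 = 2
  1 * 4 = 4
  8 * 1 = 8
  8 * 2 = 12
  8 * 4 = 11
XOR them: 1 XOR 2 XOR 4 XOR 8 XOR 12 XOR 11 = 8.
Result: 9 * 7 = 8 (in Nim).

8


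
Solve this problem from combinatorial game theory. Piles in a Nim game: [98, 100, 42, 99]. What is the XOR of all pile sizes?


We need the XOR (exclusive or) of all pile sizes.
After XOR-ing pile 1 (size 98): 0 XOR 98 = 98
After XOR-ing pile 2 (size 100): 98 XOR 100 = 6
After XOR-ing pile 3 (size 42): 6 XOR 42 = 44
After XOR-ing pile 4 (size 99): 44 XOR 99 = 79
The Nim-value of this position is 79.

79


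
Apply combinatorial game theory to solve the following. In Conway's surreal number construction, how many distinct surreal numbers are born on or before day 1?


Day 0: {|} = 0 is born. Count = 1.
Day n: the number of surreal numbers born by day n is 2^(n+1) - 1.
By day 0: 2^1 - 1 = 1
By day 1: 2^2 - 1 = 3
By day 1: 3 surreal numbers.

3


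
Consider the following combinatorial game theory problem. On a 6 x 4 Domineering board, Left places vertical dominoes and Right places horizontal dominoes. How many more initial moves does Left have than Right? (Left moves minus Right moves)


Board is 6 x 4 (rows x cols).
Left (vertical) placements: (rows-1) * cols = 5 * 4 = 20
Right (horizontal) placements: rows * (cols-1) = 6 * 3 = 18
Advantage = Left - Right = 20 - 18 = 2

2


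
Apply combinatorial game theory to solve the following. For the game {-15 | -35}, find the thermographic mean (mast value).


Game = {-15 | -35}, a switch {a | b} with numbers a > b.
Its thermograph has left wall a - t and right wall b + t, which meet at t = (a - b)/2, where both equal (a + b)/2. So the mast (mean value) is at (a + b)/2.
Mean = (-15 + (-35))/2 = -50/2 = -25

-25


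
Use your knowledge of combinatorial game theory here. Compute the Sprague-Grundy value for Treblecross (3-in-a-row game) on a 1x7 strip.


Treblecross: place X on empty cells; 3-in-a-row wins.
Playing within two cells of an existing X lets the opponent win at once, so sensible play treats the cells i-2..i+2 around each X as dead. The player left with no safe cell loses, so this is a normal-play take-away game on strips of safe cells.
Placing X at cell i (0-indexed) of a strip of k safe cells leaves independent strips of sizes max(0, i-2) and max(0, k-i-3). Hence G(k) = mex{ G(max(0,i-2)) XOR G(max(0,k-i-3)) : 0 <= i < k }, with G(0) = 0.
G(1): splits (0,0):0^0=0 -> mex({0}) = 1
G(2): splits (0,0):0^0=0 -> mex({0}) = 1
G(3): splits (0,0):0^0=0 -> mex({0}) = 1
G(4): splits (0,1):0^1=1 (0,0):0^0=0 -> mex({0, 1}) = 2
G(5): splits (0,2):0^1=1 (0,1):0^1=1 (0,0):0^0=0 -> mex({0, 1}) = 2
G(6) = mex({1}) = 0
G(7) = mex({0, 1, 2}) = 3
Therefore G(7) = 3.

3


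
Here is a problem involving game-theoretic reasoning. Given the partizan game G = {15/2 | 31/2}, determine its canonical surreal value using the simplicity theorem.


Left options: {15/2}, max = 15/2
Right options: {31/2}, min = 31/2
All options are numbers and max(Left) < min(Right), so by the simplicity theorem the value is the simplest (earliest-born) number strictly between 15/2 and 31/2.
Integers 8 through 15 all lie strictly between 15/2 and 31/2.
Among integers, the simplest (lowest birthday = smallest |n|; 0 is born on day 0, +-n on day n) is 8.
No non-integer in the interval can be simpler: if x is a non-integer in the interval, then floor(x) or ceil(x) also lies in the interval (the interval contains an integer), and both are proper prefixes of x's sign expansion, i.e. born earlier. So the game value is 8.
Game value = 8

8


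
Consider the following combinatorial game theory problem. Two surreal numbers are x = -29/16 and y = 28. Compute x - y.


x = -29/16, y = 28
Converting to common denominator: 16
x = -29/16, y = 448/16
x - y = -29/16 - 28 = -477/16

-477/16


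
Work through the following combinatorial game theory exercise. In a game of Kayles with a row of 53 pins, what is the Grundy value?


Kayles: a move removes 1 or 2 adjacent pins from a contiguous row.
Removing pins from a row of k leaves two independent rows (a, b) with a + b = k - 1 (one pin) or a + b = k - 2 (two pins); an end removal gives a = 0.
By Sprague-Grundy, G(k) = mex{ G(a) XOR G(b) } over all these splits. G(0) = 0.
G(1): splits (0,0):0^0=0 -> mex({0}) = 1
G(2): splits (0,1):0^1=1 (0,0):0^0=0 -> mex({0, 1}) = 2
G(3): splits (0,2):0^2=2 (1,1):1^1=0 (0,1):0^1=1 -> mex({0, 1, 2}) = 3
G(4): splits (0,3):0^3=3 (1,2):1^2=3 (0,2):0^2=2 (1,1):1^1=0 -> mex({0, 2, 3}) = 1
G(5): splits (0,4):0^1=1 (1,3):1^3=2 (2,2):2^2=0 (0,3):0^3=3 (1,2):1^2=3 -> mex({0, 1, 2, 3}) = 4
G(6) = mex({0, 1, 2, 4}) = 3
G(7) = mex({0, 1, 3, 4, 5}) = 2
G(8) = mex({0, 2, 3, 5, 6}) = 1
G(9) = mex({0, 1, 2, 3, 6, 7}) = 4
G(10) = mex({0, 1, 3, 4, 5, 7}) = 2
G(11) = mex({0, 1, 2, 3, 4, 5}) = 6
G(12) = mex({0, 1, 2, 3, 5, 6, 7}) = 4
G(13) = mex({0, 2, 3, 4, 6, 7}) = 1
G(14) = mex({0, 1, 4, 5, 6, 7}) = 2
G(15) = mex({0, 1, 2, 3, 4, 5, 6}) = 7
G(16) = mex({0, 2, 3, 5, 6, 7}) = 1
G(17) = mex({0, 1, 2, 3, 5, 6, 7}) = 4
G(18) = mex({0, 1, 2, 4, 5, 6}) = 3
G(19) = mex({0, 1, 3, 4, 5, 7}) = 2
G(20) = mex({0, 2, 3, 4, 5, 6, 7}) = 1
G(21) = mex({0, 1, 2, 3, 5, 6, 7}) = 4
G(22) = mex({0, 1, 2, 3, 4, 5, 7}) = 6
G(23) = mex({0, 1, 2, 3, 4, 5, 6}) = 7
G(24) = mex({0, 1, 2, 3, 5, 6, 7}) = 4
G(25) = mex({0, 2, 3, 4, 6, 7}) = 1
G(26) = mex({0, 1, 3, 4, 5, 6, 7}) = 2
G(27) = mex({0, 1, 2, 3, 4, 5, 6, 7}) = 8
G(28) = mex({0, 1, 2, 3, 4, 6, 7, 8}) = 5
G(29) = mex({0, 1, 2, 3, 5, 6, 7, 8, 9}) = 4
G(30) = mex({0, 1, 2, 3, 4, 5, 6, 9, 10}) = 7
G(31) = mex({0, 1, 3, 4, 5, 7, 10, 11}) = 2
G(32) = mex({0, 2, 3, 4, 5, 6, 7, 9, 11}) = 1
G(33) = mex({0, 1, 2, 3, 4, 5, 6, 7, 9, 12}) = 8
G(34) = mex({0, 1, 2, 3, 4, 5, 7, 8, 11, 12}) = 6
G(35) = mex({0, 1, 2, 3, 4, 5, 6, 8, 9, 10, 11}) = 7
G(36) = mex({0, 1, 2, 3, 5, 6, 7, 9, 10}) = 4
G(37) = mex({0, 2, 3, 4, 6, 7, 9, 10, 11, 12}) = 1
G(38) = mex({0, 1, 3, 4, 5, 6, 7, 9, 10, 11, 12}) = 2
G(39) = mex({0, 1, 2, 4, 5, 6, 7, 9, 10, 12, 14}) = 3
G(40) = mex({0, 2, 3, 4, 6, 7, 11, 12, 14}) = 1
G(41) = mex({0, 1, 2, 3, 5, 6, 7, 9, 10, 11, 12}) = 4
G(42) = mex({0, 1, 2, 3, 4, 5, 6, 9, 10}) = 7
G(43) = mex({0, 1, 3, 4, 5, 7, 9, 10, 12, 15}) = 2
G(44) = mex({0, 2, 3, 4, 5, 6, 7, 9, 10, 12, 15}) = 1
G(45) = mex({0, 1, 2, 3, 4, 5, 6, 7, 9, 10, 12, 14}) = 8
G(46) = mex({0, 1, 3, 4, 5, 7, 8, 11, 12, 14}) = 2
G(47) = mex({0, 1, 2, 3, 4, 5, 6, 8, 9, 10, 11, 12}) = 7
G(48) = mex({0, 1, 2, 3, 5, 6, 7, 9, 10}) = 4
G(49) = mex({0, 2, 3, 4, 6, 7, 9, 10, 11, 12, 15}) = 1
G(50) = mex({0, 1, 4, 5, 6, 7, 9, 11, 12, 14, 15}) = 2
G(51) = mex({0, 1, 2, 3, 4, 5, 6, 7, 9, 12, 14, 15}) = 8
G(52) = mex({0, 2, 3, 4, 5, 6, 7, 8, 11, 12, 15}) = 1
G(53) = mex({0, 1, 2, 3, 5, 6, 7, 8, 9, 10, 11, 12}) = 4
Therefore G(53) = 4.

4


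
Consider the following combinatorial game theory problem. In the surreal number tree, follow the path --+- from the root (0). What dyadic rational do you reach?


Sign expansion: --+-
Rule: track bounds (lo, hi), initially (-inf, +inf). On '+', the current value becomes lo and we move to the simplest number in (value, hi): value + 1 if hi = +inf, otherwise the midpoint (value + hi)/2. On '-', the current value becomes hi and we move to value - 1 if lo = -inf, otherwise the midpoint (lo + value)/2.
Start at 0.
Step 1: sign = -, move left. Bounds: (-inf, 0). Value = -1
Step 2: sign = -, move left. Bounds: (-inf, -1). Value = -2
Step 3: sign = +, move right. Bounds: (-2, -1). Value = -3/2
Step 4: sign = -, move left. Bounds: (-2, -3/2). Value = -7/4
The surreal number with sign expansion --+- is -7/4.

-7/4


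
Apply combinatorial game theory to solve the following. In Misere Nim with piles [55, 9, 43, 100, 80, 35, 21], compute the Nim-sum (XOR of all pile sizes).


We need the XOR (exclusive or) of all pile sizes.
After XOR-ing pile 1 (size 55): 0 XOR 55 = 55
After XOR-ing pile 2 (size 9): 55 XOR 9 = 62
After XOR-ing pile 3 (size 43): 62 XOR 43 = 21
After XOR-ing pile 4 (size 100): 21 XOR 100 = 113
After XOR-ing pile 5 (size 80): 113 XOR 80 = 33
After XOR-ing pile 6 (size 35): 33 XOR 35 = 2
After XOR-ing pile 7 (size 21): 2 XOR 21 = 23
The Nim-value of this position is 23.

23


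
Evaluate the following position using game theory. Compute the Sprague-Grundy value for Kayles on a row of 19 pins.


Kayles: a move removes 1 or 2 adjacent pins from a contiguous row.
Removing pins from a row of k leaves two independent rows (a, b) with a + b = k - 1 (one pin) or a + b = k - 2 (two pins); an end removal gives a = 0.
By Sprague-Grundy, G(k) = mex{ G(a) XOR G(b) } over all these splits. G(0) = 0.
G(1): splits (0,0):0^0=0 -> mex({0}) = 1
G(2): splits (0,1):0^1=1 (0,0):0^0=0 -> mex({0, 1}) = 2
G(3): splits (0,2):0^2=2 (1,1):1^1=0 (0,1):0^1=1 -> mex({0, 1, 2}) = 3
G(4): splits (0,3):0^3=3 (1,2):1^2=3 (0,2):0^2=2 (1,1):1^1=0 -> mex({0, 2, 3}) = 1
G(5): splits (0,4):0^1=1 (1,3):1^3=2 (2,2):2^2=0 (0,3):0^3=3 (1,2):1^2=3 -> mex({0, 1, 2, 3}) = 4
G(6) = mex({0, 1, 2, 4}) = 3
G(7) = mex({0, 1, 3, 4, 5}) = 2
G(8) = mex({0, 2, 3, 5, 6}) = 1
G(9) = mex({0, 1, 2, 3, 6, 7}) = 4
G(10) = mex({0, 1, 3, 4, 5, 7}) = 2
G(11) = mex({0, 1, 2, 3, 4, 5}) = 6
G(12) = mex({0, 1, 2, 3, 5, 6, 7}) = 4
G(13) = mex({0, 2, 3, 4, 6, 7}) = 1
G(14) = mex({0, 1, 4, 5, 6, 7}) = 2
G(15) = mex({0, 1, 2, 3, 4, 5, 6}) = 7
G(16) = mex({0, 2, 3, 5, 6, 7}) = 1
G(17) = mex({0, 1, 2, 3, 5, 6, 7}) = 4
G(18) = mex({0, 1, 2, 4, 5, 6}) = 3
G(19) = mex({0, 1, 3, 4, 5, 7}) = 2
Therefore G(19) = 2.

2


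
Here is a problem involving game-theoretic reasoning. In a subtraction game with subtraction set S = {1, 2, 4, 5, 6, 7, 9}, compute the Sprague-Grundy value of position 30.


The subtraction set is S = {1, 2, 4, 5, 6, 7, 9}.
G(k) = mex{ G(k - s) : s in S, s <= k }. We compute iteratively: G(0) = 0.
G(1) = mex({0}) = 1
G(2) = mex({0, 1}) = 2
G(3) = mex({1, 2}) = 0
G(4) = mex({0, 2}) = 1
G(5) = mex({0, 1}) = 2
G(6) = mex({0, 1, 2}) = 3
G(7) = mex({0, 1, 2, 3}) = 4
G(8) = mex({0, 1, 2, 3, 4}) = 5
G(9) = mex({0, 1, 2, 4, 5}) = 3
G(10) = mex({0, 1, 2, 3, 5}) = 4
G(11) = mex({1, 2, 3, 4}) = 0
G(12) = mex({0, 2, 3, 4, 5}) = 1
G(13) = mex({0, 1, 3, 4, 5}) = 2
G(14) = mex({1, 2, 3, 4, 5}) = 0
G(15) = mex({0, 2, 3, 4, 5}) = 1
G(16) = mex({0, 1, 3, 4}) = 2
G(17) = mex({0, 1, 2, 4, 5}) = 3
G(18) = mex({0, 1, 2, 3}) = 4
G(19) = mex({0, 1, 2, 3, 4}) = 5
Observe that G(11)..G(19) = 0, 1, 2, 0, 1, 2, 3, 4, 5 repeats G(0)..G(8) = 0, 1, 2, 0, 1, 2, 3, 4, 5.
For k >= max(S) = 9, G(k) is determined by the previous 9 values G(k-9)..G(k-1); a window of 9 consecutive values has recurred shifted by 11, so by induction G(k + 11) = G(k) for all k >= 0: the sequence is periodic from the start with period 11.
One period: G(0..10) = 0, 1, 2, 0, 1, 2, 3, 4, 5, 3, 4.
30 mod 11 = 8, so G(30) = G(8) = 5.

5


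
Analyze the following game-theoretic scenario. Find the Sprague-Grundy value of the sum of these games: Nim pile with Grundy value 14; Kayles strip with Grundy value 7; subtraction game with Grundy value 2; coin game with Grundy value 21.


By the Sprague-Grundy theorem, the Grundy value of a sum of games is the XOR of individual Grundy values.
Nim pile: Grundy value = 14. Running XOR: 0 XOR 14 = 14
Kayles strip: Grundy value = 7. Running XOR: 14 XOR 7 = 9
subtraction game: Grundy value = 2. Running XOR: 9 XOR 2 = 11
coin game: Grundy value = 21. Running XOR: 11 XOR 21 = 30
The combined Grundy value is 30.

30


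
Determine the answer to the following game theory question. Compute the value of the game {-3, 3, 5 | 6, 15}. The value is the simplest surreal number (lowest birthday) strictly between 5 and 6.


Left options: {-3, 3, 5}, max = 5
Right options: {6, 15}, min = 6
All options are numbers and max(Left) < min(Right), so by the simplicity theorem the value is the simplest (earliest-born) number strictly between 5 and 6.
No integer lies strictly between 5 and 6, so the value is the dyadic rational m/2^k in the interval with the smallest k (then m odd); search k = 1, 2, ...:
Denominator 2: 11/2 lies strictly between 5 and 6 -- found.
The simplest number in the interval is 11/2.
Game value = 11/2

11/2


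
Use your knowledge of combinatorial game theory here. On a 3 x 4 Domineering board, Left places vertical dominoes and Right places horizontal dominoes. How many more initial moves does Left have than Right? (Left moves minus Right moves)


Board is 3 x 4 (rows x cols).
Left (vertical) placements: (rows-1) * cols = 2 * 4 = 8
Right (horizontal) placements: rows * (cols-1) = 3 * 3 = 9
Advantage = Left - Right = 8 - 9 = -1

-1


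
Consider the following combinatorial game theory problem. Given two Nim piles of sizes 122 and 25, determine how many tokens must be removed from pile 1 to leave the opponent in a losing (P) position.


Piles: 122 and 25
Current XOR: 122 XOR 25 = 99 (non-zero, so this is an N-position).
To make the XOR zero, we need to find a move that balances the piles.
For pile 1 (size 122): target = 122 XOR 99 = 25
We reduce pile 1 from 122 to 25.
Tokens removed: 122 - 25 = 97
Verification: 25 XOR 25 = 0

97


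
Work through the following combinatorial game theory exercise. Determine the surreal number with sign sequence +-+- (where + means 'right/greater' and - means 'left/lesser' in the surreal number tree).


Sign expansion: +-+-
Rule: track bounds (lo, hi), initially (-inf, +inf). On '+', the current value becomes lo and we move to the simplest number in (value, hi): value + 1 if hi = +inf, otherwise the midpoint (value + hi)/2. On '-', the current value becomes hi and we move to value - 1 if lo = -inf, otherwise the midpoint (lo + value)/2.
Start at 0.
Step 1: sign = +, move right. Bounds: (0, +inf). Value = 1
Step 2: sign = -, move left. Bounds: (0, 1). Value = 1/2
Step 3: sign = +, move right. Bounds: (1/2, 1). Value = 3/4
Step 4: sign = -, move left. Bounds: (1/2, 3/4). Value = 5/8
The surreal number with sign expansion +-+- is 5/8.

5/8


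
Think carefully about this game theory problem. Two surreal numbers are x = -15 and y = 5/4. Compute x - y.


x = -15, y = 5/4
Converting to common denominator: 4
x = -60/4, y = 5/4
x - y = -15 - 5/4 = -65/4

-65/4


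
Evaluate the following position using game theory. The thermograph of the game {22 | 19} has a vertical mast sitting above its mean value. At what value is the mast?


Game = {22 | 19}, a switch {a | b} with numbers a > b.
Its thermograph has left wall a - t and right wall b + t, which meet at t = (a - b)/2, where both equal (a + b)/2. So the mast (mean value) is at (a + b)/2.
Mean = (22 + (19))/2 = 41/2 = 41/2

41/2


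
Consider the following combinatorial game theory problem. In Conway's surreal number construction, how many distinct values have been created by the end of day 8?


Day 0: {|} = 0 is born. Count = 1.
Day n: the number of surreal numbers born by day n is 2^(n+1) - 1.
By day 0: 2^1 - 1 = 1
By day 1: 2^2 - 1 = 3
By day 2: 2^3 - 1 = 7
By day 3: 2^4 - 1 = 15
By day 4: 2^5 - 1 = 31
By day 5: 2^6 - 1 = 63
By day 6: 2^7 - 1 = 127
By day 7: 2^8 - 1 = 255
By day 8: 2^9 - 1 = 511
By day 8: 511 surreal numbers.

511


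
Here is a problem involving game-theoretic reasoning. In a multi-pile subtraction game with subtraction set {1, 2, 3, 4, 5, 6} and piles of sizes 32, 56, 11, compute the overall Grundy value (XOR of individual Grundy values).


Subtraction set: {1, 2, 3, 4, 5, 6}
For this subtraction set, G(n) = n mod 7 (period = max + 1 = 7).
Pile 1 (size 32): G(32) = 32 mod 7 = 4
Pile 2 (size 56): G(56) = 56 mod 7 = 0
Pile 3 (size 11): G(11) = 11 mod 7 = 4
Total Grundy value = XOR of all: 4 XOR 0 XOR 4 = 0

0


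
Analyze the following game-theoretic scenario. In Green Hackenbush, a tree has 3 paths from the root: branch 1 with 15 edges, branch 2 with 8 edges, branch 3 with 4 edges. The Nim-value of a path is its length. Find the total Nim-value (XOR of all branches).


The tree has 3 branches from the ground vertex.
In Green Hackenbush, the Nim-value of a simple path of length k is k.
Branch 1: length 15, Nim-value = 15
Branch 2: length 8, Nim-value = 8
Branch 3: length 4, Nim-value = 4
Total Nim-value = XOR of all branch values:
0 XOR 15 = 15
15 XOR 8 = 7
7 XOR 4 = 3
Nim-value of the tree = 3

3


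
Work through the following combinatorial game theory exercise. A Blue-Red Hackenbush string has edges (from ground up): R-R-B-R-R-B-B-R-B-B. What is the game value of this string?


Edges (from ground): R-R-B-R-R-B-B-R-B-B
By Berlekamp's sign-expansion rule, a Blue-Red Hackenbush stalk has the value of the surreal number whose sign sequence is the edge sequence with B -> + and R -> -.
Sign sequence: --+--++-++
Trace the sign expansion in the surreal number tree, starting from 0:
Edge 1: R (sign -) -> bounds (-inf, 0), value = -1
Edge 2: R (sign -) -> bounds (-inf, -1), value = -2
Edge 3: B (sign +) -> bounds (-2, -1), value = -3/2
Edge 4: R (sign -) -> bounds (-2, -3/2), value = -7/4
Edge 5: R (sign -) -> bounds (-2, -7/4), value = -15/8
Edge 6: B (sign +) -> bounds (-15/8, -7/4), value = -29/16
Edge 7: B (sign +) -> bounds (-29/16, -7/4), value = -57/32
Edge 8: R (sign -) -> bounds (-29/16, -57/32), value = -115/64
Edge 9: B (sign +) -> bounds (-115/64, -57/32), value = -229/128
Edge 10: B (sign +) -> bounds (-229/128, -57/32), value = -457/256
Game value = -457/256

-457/256


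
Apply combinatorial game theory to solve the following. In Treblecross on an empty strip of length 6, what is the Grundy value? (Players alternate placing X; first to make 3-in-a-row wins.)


Treblecross: place X on empty cells; 3-in-a-row wins.
Playing within two cells of an existing X lets the opponent win at once, so sensible play treats the cells i-2..i+2 around each X as dead. The player left with no safe cell loses, so this is a normal-play take-away game on strips of safe cells.
Placing X at cell i (0-indexed) of a strip of k safe cells leaves independent strips of sizes max(0, i-2) and max(0, k-i-3). Hence G(k) = mex{ G(max(0,i-2)) XOR G(max(0,k-i-3)) : 0 <= i < k }, with G(0) = 0.
G(1): splits (0,0):0^0=0 -> mex({0}) = 1
G(2): splits (0,0):0^0=0 -> mex({0}) = 1
G(3): splits (0,0):0^0=0 -> mex({0}) = 1
G(4): splits (0,1):0^1=1 (0,0):0^0=0 -> mex({0, 1}) = 2
G(5): splits (0,2):0^1=1 (0,1):0^1=1 (0,0):0^0=0 -> mex({0, 1}) = 2
G(6) = mex({1}) = 0
Therefore G(6) = 0.

0
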